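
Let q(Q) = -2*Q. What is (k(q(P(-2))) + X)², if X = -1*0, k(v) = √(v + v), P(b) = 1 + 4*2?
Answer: -36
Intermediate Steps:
P(b) = 9 (P(b) = 1 + 8 = 9)
k(v) = √2*√v (k(v) = √(2*v) = √2*√v)
X = 0
(k(q(P(-2))) + X)² = (√2*√(-2*9) + 0)² = (√2*√(-18) + 0)² = (√2*(3*I*√2) + 0)² = (6*I + 0)² = (6*I)² = -36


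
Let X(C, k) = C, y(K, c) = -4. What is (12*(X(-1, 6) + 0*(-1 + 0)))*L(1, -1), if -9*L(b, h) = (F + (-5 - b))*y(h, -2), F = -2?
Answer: 128/3 ≈ 42.667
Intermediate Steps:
L(b, h) = -28/9 - 4*b/9 (L(b, h) = -(-2 + (-5 - b))*(-4)/9 = -(-7 - b)*(-4)/9 = -(28 + 4*b)/9 = -28/9 - 4*b/9)
(12*(X(-1, 6) + 0*(-1 + 0)))*L(1, -1) = (12*(-1 + 0*(-1 + 0)))*(-28/9 - 4/9*1) = (12*(-1 + 0*(-1)))*(-28/9 - 4/9) = (12*(-1 + 0))*(-32/9) = (12*(-1))*(-32/9) = -12*(-32/9) = 128/3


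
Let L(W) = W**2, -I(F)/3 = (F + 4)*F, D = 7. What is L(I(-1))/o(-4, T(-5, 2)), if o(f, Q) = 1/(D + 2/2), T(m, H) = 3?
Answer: 648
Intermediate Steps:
o(f, Q) = 1/8 (o(f, Q) = 1/(7 + 2/2) = 1/(7 + 2*(1/2)) = 1/(7 + 1) = 1/8)
I(F) = -3*F*(4 + F) (I(F) = -3*(F + 4)*F = -3*(4 + F)*F = -3*F*(4 + F))
L(I(-1))/o(-4, T(-5, 2)) = (-3*(-1)*(4 - 1))**2/(1/8) = (-3*(-1)*3)**2*8 = 9**2*8 = 81*8 = 648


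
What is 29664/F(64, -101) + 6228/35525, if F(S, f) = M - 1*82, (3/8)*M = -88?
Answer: -63110484/674975 ≈ -93.500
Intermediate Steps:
M = -704/3 (M = (8/3)*(-88) = -704/3 ≈ -234.67)
F(S, f) = -950/3 (F(S, f) = -704/3 - 1*82 = -704/3 - 82 = -950/3)
29664/F(64, -101) + 6228/35525 = 29664/(-950/3) + 6228/35525 = 29664*(-3/950) + 6228*(1/35525) = -44496/475 + 6228/35525 = -63110484/674975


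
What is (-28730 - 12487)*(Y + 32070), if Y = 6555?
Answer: -1592006625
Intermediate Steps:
(-28730 - 12487)*(Y + 32070) = (-28730 - 12487)*(6555 + 32070) = -41217*38625 = -1592006625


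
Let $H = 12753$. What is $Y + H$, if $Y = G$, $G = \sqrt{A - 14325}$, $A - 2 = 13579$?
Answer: $12753 + 2 i \sqrt{186} \approx 12753.0 + 27.276 i$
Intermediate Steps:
$A = 13581$ ($A = 2 + 13579 = 13581$)
$G = 2 i \sqrt{186}$ ($G = \sqrt{13581 - 14325} = \sqrt{-744} = 2 i \sqrt{186} \approx 27.276 i$)
$Y = 2 i \sqrt{186} \approx 27.276 i$
$Y + H = 2 i \sqrt{186} + 12753 = 12753 + 2 i \sqrt{186}$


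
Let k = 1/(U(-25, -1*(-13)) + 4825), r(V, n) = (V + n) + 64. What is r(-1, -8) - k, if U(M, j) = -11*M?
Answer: 280499/5100 ≈ 55.000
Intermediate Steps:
r(V, n) = 64 + V + n
k = 1/5100 (k = 1/(-11*(-25) + 4825) = 1/(275 + 4825) = 1/5100 ≈ 0.00019608)
r(-1, -8) - k = (64 - 1 - 8) - 1*1/5100 = 55 - 1/5100 = 280499/5100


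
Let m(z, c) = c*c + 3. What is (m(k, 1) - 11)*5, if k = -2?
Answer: -35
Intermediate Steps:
m(z, c) = 3 + c**2 (m(z, c) = c**2 + 3 = 3 + c**2)
(m(k, 1) - 11)*5 = ((3 + 1**2) - 11)*5 = ((3 + 1) - 11)*5 = (4 - 11)*5 = -7*5 = -35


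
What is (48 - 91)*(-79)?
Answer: 3397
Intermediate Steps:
(48 - 91)*(-79) = -43*(-79) = 3397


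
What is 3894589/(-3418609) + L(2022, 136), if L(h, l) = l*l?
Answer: 63226697475/3418609 ≈ 18495.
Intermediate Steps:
L(h, l) = l**2
3894589/(-3418609) + L(2022, 136) = 3894589/(-3418609) + 136**2 = 3894589*(-1/3418609) + 18496 = -3894589/3418609 + 18496 = 63226697475/3418609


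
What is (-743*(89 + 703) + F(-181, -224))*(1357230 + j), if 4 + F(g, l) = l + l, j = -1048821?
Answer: -181624527372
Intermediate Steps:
F(g, l) = -4 + 2*l (F(g, l) = -4 + (l + l) = -4 + 2*l)
(-743*(89 + 703) + F(-181, -224))*(1357230 + j) = (-743*(89 + 703) + (-4 + 2*(-224)))*(1357230 - 1048821) = (-743*792 + (-4 - 448))*308409 = (-588456 - 452)*308409 = -588908*308409 = -181624527372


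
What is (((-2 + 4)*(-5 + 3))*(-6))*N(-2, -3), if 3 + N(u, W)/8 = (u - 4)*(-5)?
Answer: 5184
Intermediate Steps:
N(u, W) = 136 - 40*u (N(u, W) = -24 + 8*((u - 4)*(-5)) = -24 + 8*((-4 + u)*(-5)) = -24 + 8*(20 - 5*u) = -24 + (160 - 40*u) = 136 - 40*u)
(((-2 + 4)*(-5 + 3))*(-6))*N(-2, -3) = (((-2 + 4)*(-5 + 3))*(-6))*(136 - 40*(-2)) = ((2*(-2))*(-6))*(136 + 80) = -4*(-6)*216 = 24*216 = 5184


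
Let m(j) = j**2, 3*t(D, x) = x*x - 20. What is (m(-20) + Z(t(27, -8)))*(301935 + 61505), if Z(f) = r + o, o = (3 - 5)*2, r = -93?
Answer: 110122320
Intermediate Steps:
t(D, x) = -20/3 + x**2/3 (t(D, x) = (x*x - 20)/3 = (x**2 - 20)/3 = (-20 + x**2)/3 = -20/3 + x**2/3)
o = -4 (o = -2*2 = -4)
Z(f) = -97 (Z(f) = -93 - 4 = -97)
(m(-20) + Z(t(27, -8)))*(301935 + 61505) = ((-20)**2 - 97)*(301935 + 61505) = (400 - 97)*363440 = 303*363440 = 110122320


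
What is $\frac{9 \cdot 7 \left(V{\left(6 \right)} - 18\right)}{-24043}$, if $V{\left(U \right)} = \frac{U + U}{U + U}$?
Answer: $\frac{1071}{24043} \approx 0.044545$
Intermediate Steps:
$V{\left(U \right)} = 1$ ($V{\left(U \right)} = \frac{2 U}{2 U} = 2 U \frac{1}{2 U} = 1$)
$\frac{9 \cdot 7 \left(V{\left(6 \right)} - 18\right)}{-24043} = \frac{9 \cdot 7 \left(1 - 18\right)}{-24043} = 9 \cdot 7 \left(-17\right) \left(- \frac{1}{24043}\right) = 9 \left(-119\right) \left(- \frac{1}{24043}\right) = \left(-1071\right) \left(- \frac{1}{24043}\right) = \frac{1071}{24043}$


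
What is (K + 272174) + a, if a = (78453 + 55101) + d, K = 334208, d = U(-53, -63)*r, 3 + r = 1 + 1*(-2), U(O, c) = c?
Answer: 740188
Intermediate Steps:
r = -4 (r = -3 + (1 + 1*(-2)) = -3 + (1 - 2) = -3 - 1 = -4)
d = 252 (d = -63*(-4) = 252)
a = 133806 (a = (78453 + 55101) + 252 = 133554 + 252 = 133806)
(K + 272174) + a = (334208 + 272174) + 133806 = 606382 + 133806 = 740188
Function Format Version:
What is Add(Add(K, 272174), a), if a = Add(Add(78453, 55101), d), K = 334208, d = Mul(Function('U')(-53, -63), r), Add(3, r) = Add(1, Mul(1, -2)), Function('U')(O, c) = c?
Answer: 740188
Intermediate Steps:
r = -4 (r = Add(-3, Add(1, Mul(1, -2))) = Add(-3, Add(1, -2)) = Add(-3, -1) = -4)
d = 252 (d = Mul(-63, -4) = 252)
a = 133806 (a = Add(Add(78453, 55101), 252) = Add(133554, 252) = 133806)
Add(Add(K, 272174), a) = Add(Add(334208, 272174), 133806) = Add(606382, 133806) = 740188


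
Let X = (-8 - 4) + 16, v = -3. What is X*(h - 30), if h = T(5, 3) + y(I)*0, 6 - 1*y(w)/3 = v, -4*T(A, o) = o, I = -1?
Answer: -123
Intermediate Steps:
T(A, o) = -o/4
X = 4 (X = -12 + 16 = 4)
y(w) = 27 (y(w) = 18 - 3*(-3) = 18 + 9 = 27)
h = -¾ (h = -¼*3 + 27*0 = -¾ + 0 = -¾ ≈ -0.75000)
X*(h - 30) = 4*(-¾ - 30) = 4*(-123/4) = -123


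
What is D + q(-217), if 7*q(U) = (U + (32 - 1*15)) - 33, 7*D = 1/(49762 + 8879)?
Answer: -13663352/410487 ≈ -33.286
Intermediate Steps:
D = 1/410487 (D = 1/(7*(49762 + 8879)) = (⅐)/58641 = (⅐)*(1/58641) = 1/410487 ≈ 2.4361e-6)
q(U) = -16/7 + U/7 (q(U) = ((U + (32 - 1*15)) - 33)/7 = ((U + (32 - 15)) - 33)/7 = ((U + 17) - 33)/7 = ((17 + U) - 33)/7 = (-16 + U)/7 = -16/7 + U/7)
D + q(-217) = 1/410487 + (-16/7 + (⅐)*(-217)) = 1/410487 + (-16/7 - 31) = 1/410487 - 233/7 = -13663352/410487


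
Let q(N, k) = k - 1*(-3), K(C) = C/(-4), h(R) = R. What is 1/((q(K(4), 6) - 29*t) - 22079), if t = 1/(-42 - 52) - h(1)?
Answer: -94/2071825 ≈ -4.5371e-5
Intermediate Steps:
K(C) = -C/4 (K(C) = C*(-¼) = -C/4)
q(N, k) = 3 + k (q(N, k) = k + 3 = 3 + k)
t = -95/94 (t = 1/(-42 - 52) - 1*1 = 1/(-94) - 1 = -1/94 - 1 = -95/94 ≈ -1.0106)
1/((q(K(4), 6) - 29*t) - 22079) = 1/(((3 + 6) - 29*(-95/94)) - 22079) = 1/((9 + 2755/94) - 22079) = 1/(3601/94 - 22079) = 1/(-2071825/94) = -94/2071825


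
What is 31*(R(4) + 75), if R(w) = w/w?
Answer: 2356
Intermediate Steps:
R(w) = 1
31*(R(4) + 75) = 31*(1 + 75) = 31*76 = 2356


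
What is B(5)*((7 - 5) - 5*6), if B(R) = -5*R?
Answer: 700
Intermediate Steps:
B(5)*((7 - 5) - 5*6) = (-5*5)*((7 - 5) - 5*6) = -25*(2 - 30) = -25*(-28) = 700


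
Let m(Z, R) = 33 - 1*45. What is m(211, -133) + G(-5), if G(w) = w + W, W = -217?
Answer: -234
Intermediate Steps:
m(Z, R) = -12 (m(Z, R) = 33 - 45 = -12)
G(w) = -217 + w (G(w) = w - 217 = -217 + w)
m(211, -133) + G(-5) = -12 + (-217 - 5) = -12 - 222 = -234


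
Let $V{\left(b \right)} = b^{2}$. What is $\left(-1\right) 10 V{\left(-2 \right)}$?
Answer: $-40$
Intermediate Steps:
$\left(-1\right) 10 V{\left(-2 \right)} = \left(-1\right) 10 \left(-2\right)^{2} = \left(-10\right) 4 = -40$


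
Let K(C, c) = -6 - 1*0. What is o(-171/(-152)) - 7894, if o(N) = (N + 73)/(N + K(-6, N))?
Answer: -308459/39 ≈ -7909.2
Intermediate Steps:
K(C, c) = -6 (K(C, c) = -6 + 0 = -6)
o(N) = (73 + N)/(-6 + N) (o(N) = (N + 73)/(N - 6) = (73 + N)/(-6 + N))
o(-171/(-152)) - 7894 = (73 - 171/(-152))/(-6 - 171/(-152)) - 7894 = (73 - 171*(-1/152))/(-6 - 171*(-1/152)) - 7894 = (73 + 9/8)/(-6 + 9/8) - 7894 = (593/8)/(-39/8) - 7894 = -8/39*593/8 - 7894 = -593/39 - 7894 = -308459/39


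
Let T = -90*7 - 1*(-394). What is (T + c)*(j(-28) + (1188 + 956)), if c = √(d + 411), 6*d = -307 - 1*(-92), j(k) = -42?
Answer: -496072 + 1051*√13506/3 ≈ -4.5536e+5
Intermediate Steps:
d = -215/6 (d = (-307 - 1*(-92))/6 = (-307 + 92)/6 = (⅙)*(-215) = -215/6 ≈ -35.833)
c = √13506/6 (c = √(-215/6 + 411) = √(2251/6) = √13506/6 ≈ 19.369)
T = -236 (T = -630 + 394 = -236)
(T + c)*(j(-28) + (1188 + 956)) = (-236 + √13506/6)*(-42 + (1188 + 956)) = (-236 + √13506/6)*(-42 + 2144) = (-236 + √13506/6)*2102 = -496072 + 1051*√13506/3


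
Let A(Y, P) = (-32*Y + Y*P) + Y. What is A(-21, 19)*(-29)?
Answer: -7308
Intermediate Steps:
A(Y, P) = -31*Y + P*Y (A(Y, P) = (-32*Y + P*Y) + Y = -31*Y + P*Y)
A(-21, 19)*(-29) = -21*(-31 + 19)*(-29) = -21*(-12)*(-29) = 252*(-29) = -7308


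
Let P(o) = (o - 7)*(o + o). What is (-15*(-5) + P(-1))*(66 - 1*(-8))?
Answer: 6734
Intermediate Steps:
P(o) = 2*o*(-7 + o) (P(o) = (-7 + o)*(2*o) = 2*o*(-7 + o))
(-15*(-5) + P(-1))*(66 - 1*(-8)) = (-15*(-5) + 2*(-1)*(-7 - 1))*(66 - 1*(-8)) = (75 + 2*(-1)*(-8))*(66 + 8) = (75 + 16)*74 = 91*74 = 6734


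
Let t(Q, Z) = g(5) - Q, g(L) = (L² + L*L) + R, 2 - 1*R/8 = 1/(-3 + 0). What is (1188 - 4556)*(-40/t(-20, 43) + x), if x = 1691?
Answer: -757271224/133 ≈ -5.6938e+6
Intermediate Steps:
R = 56/3 (R = 16 - 8/(-3 + 0) = 16 - 8/(-3) = 16 - 8*(-⅓) = 16 + 8/3 = 56/3 ≈ 18.667)
g(L) = 56/3 + 2*L² (g(L) = (L² + L*L) + 56/3 = (L² + L²) + 56/3 = 2*L² + 56/3 = 56/3 + 2*L²)
t(Q, Z) = 206/3 - Q (t(Q, Z) = (56/3 + 2*5²) - Q = (56/3 + 2*25) - Q = (56/3 + 50) - Q = 206/3 - Q)
(1188 - 4556)*(-40/t(-20, 43) + x) = (1188 - 4556)*(-40/(206/3 - 1*(-20)) + 1691) = -3368*(-40/(206/3 + 20) + 1691) = -3368*(-40/266/3 + 1691) = -3368*(-40*3/266 + 1691) = -3368*(-60/133 + 1691) = -3368*224843/133 = -757271224/133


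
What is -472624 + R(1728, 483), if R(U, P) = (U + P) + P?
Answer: -469930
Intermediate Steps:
R(U, P) = U + 2*P (R(U, P) = (P + U) + P = U + 2*P)
-472624 + R(1728, 483) = -472624 + (1728 + 2*483) = -472624 + (1728 + 966) = -472624 + 2694 = -469930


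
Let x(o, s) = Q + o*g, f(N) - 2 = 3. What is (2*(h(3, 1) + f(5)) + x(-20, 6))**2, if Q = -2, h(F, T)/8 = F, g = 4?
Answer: 576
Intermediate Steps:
h(F, T) = 8*F
f(N) = 5 (f(N) = 2 + 3 = 5)
x(o, s) = -2 + 4*o (x(o, s) = -2 + o*4 = -2 + 4*o)
(2*(h(3, 1) + f(5)) + x(-20, 6))**2 = (2*(8*3 + 5) + (-2 + 4*(-20)))**2 = (2*(24 + 5) + (-2 - 80))**2 = (2*29 - 82)**2 = (58 - 82)**2 = (-24)**2 = 576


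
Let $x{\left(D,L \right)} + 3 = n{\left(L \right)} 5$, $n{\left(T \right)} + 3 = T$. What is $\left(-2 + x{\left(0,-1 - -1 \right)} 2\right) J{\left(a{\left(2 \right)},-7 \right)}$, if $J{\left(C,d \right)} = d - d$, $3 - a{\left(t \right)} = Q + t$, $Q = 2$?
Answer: $0$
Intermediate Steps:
$n{\left(T \right)} = -3 + T$
$a{\left(t \right)} = 1 - t$ ($a{\left(t \right)} = 3 - \left(2 + t\right) = 1 - t$)
$x{\left(D,L \right)} = -18 + 5 L$ ($x{\left(D,L \right)} = -3 + \left(-3 + L\right) 5 = -3 + \left(-15 + 5 L\right) = -18 + 5 L$)
$J{\left(C,d \right)} = 0$
$\left(-2 + x{\left(0,-1 - -1 \right)} 2\right) J{\left(a{\left(2 \right)},-7 \right)} = \left(-2 + \left(-18 + 5 \left(-1 - -1\right)\right) 2\right) 0 = \left(-2 + \left(-18 + 5 \left(-1 + 1\right)\right) 2\right) 0 = \left(-2 + \left(-18 + 5 \cdot 0\right) 2\right) 0 = \left(-2 + \left(-18 + 0\right) 2\right) 0 = \left(-2 - 36\right) 0 = \left(-38\right) 0 = 0$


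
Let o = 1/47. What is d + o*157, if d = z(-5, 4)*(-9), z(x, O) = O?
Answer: -1535/47 ≈ -32.660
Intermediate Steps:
o = 1/47 ≈ 0.021277
d = -36 (d = 4*(-9) = -36)
d + o*157 = -36 + (1/47)*157 = -36 + 157/47 = -1535/47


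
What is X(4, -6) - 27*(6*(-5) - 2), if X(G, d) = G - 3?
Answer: 865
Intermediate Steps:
X(G, d) = -3 + G
X(4, -6) - 27*(6*(-5) - 2) = (-3 + 4) - 27*(6*(-5) - 2) = 1 - 27*(-30 - 2) = 1 - 27*(-32) = 1 + 864 = 865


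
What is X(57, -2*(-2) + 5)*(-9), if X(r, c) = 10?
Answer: -90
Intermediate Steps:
X(57, -2*(-2) + 5)*(-9) = 10*(-9) = -90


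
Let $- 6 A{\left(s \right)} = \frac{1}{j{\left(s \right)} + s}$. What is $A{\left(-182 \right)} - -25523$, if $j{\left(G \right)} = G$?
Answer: $\frac{55742233}{2184} \approx 25523.0$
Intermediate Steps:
$A{\left(s \right)} = - \frac{1}{12 s}$ ($A{\left(s \right)} = - \frac{1}{6 \left(s + s\right)} = - \frac{1}{6 \cdot 2 s} = - \frac{\frac{1}{2} \frac{1}{s}}{6} = - \frac{1}{12 s}$)
$A{\left(-182 \right)} - -25523 = - \frac{1}{12 \left(-182\right)} - -25523 = \left(- \frac{1}{12}\right) \left(- \frac{1}{182}\right) + 25523 = \frac{1}{2184} + 25523 = \frac{55742233}{2184}$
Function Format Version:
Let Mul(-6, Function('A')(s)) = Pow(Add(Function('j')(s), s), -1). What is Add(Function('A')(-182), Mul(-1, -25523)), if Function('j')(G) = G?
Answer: Rational(55742233, 2184) ≈ 25523.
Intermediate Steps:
Function('A')(s) = Mul(Rational(-1, 12), Pow(s, -1)) (Function('A')(s) = Mul(Rational(-1, 6), Pow(Add(s, s), -1)) = Mul(Rational(-1, 6), Pow(Mul(2, s), -1)) = Mul(Rational(-1, 6), Mul(Rational(1, 2), Pow(s, -1))) = Mul(Rational(-1, 12), Pow(s, -1)))
Add(Function('A')(-182), Mul(-1, -25523)) = Add(Mul(Rational(-1, 12), Pow(-182, -1)), Mul(-1, -25523)) = Add(Mul(Rational(-1, 12), Rational(-1, 182)), 25523) = Add(Rational(1, 2184), 25523) = Rational(55742233, 2184)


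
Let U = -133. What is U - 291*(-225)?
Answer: 65342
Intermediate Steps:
U - 291*(-225) = -133 - 291*(-225) = -133 + 65475 = 65342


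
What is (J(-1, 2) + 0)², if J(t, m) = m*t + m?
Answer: 0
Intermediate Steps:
J(t, m) = m + m*t
(J(-1, 2) + 0)² = (2*(1 - 1) + 0)² = (2*0 + 0)² = (0 + 0)² = 0² = 0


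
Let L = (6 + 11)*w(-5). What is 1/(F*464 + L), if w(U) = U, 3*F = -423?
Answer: -1/65509 ≈ -1.5265e-5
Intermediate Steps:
F = -141 (F = (1/3)*(-423) = -141)
L = -85 (L = (6 + 11)*(-5) = 17*(-5) = -85)
1/(F*464 + L) = 1/(-141*464 - 85) = 1/(-65424 - 85) = 1/(-65509) = -1/65509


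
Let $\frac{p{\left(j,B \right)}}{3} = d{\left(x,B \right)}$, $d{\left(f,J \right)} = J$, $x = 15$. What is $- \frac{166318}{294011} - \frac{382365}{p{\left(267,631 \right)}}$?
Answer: $- \frac{37578118663}{185520941} \approx -202.55$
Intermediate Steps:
$p{\left(j,B \right)} = 3 B$
$- \frac{166318}{294011} - \frac{382365}{p{\left(267,631 \right)}} = - \frac{166318}{294011} - \frac{382365}{3 \cdot 631} = \left(-166318\right) \frac{1}{294011} - \frac{382365}{1893} = - \frac{166318}{294011} - \frac{127455}{631} = - \frac{37578118663}{185520941}$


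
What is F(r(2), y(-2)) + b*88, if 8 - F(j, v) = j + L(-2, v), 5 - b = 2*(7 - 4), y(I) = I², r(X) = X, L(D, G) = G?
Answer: -86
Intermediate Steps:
b = -1 (b = 5 - 2*(7 - 4) = 5 - 2*3 = 5 - 1*6 = 5 - 6 = -1)
F(j, v) = 8 - j - v (F(j, v) = 8 - (j + v) = 8 + (-j - v) = 8 - j - v)
F(r(2), y(-2)) + b*88 = (8 - 1*2 - 1*(-2)²) - 1*88 = (8 - 2 - 1*4) - 88 = (8 - 2 - 4) - 88 = 2 - 88 = -86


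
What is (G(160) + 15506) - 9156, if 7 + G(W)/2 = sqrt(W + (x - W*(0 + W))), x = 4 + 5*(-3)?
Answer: 6336 + 2*I*sqrt(25451) ≈ 6336.0 + 319.07*I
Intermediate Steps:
x = -11 (x = 4 - 15 = -11)
G(W) = -14 + 2*sqrt(-11 + W - W**2) (G(W) = -14 + 2*sqrt(W + (-11 - W*(0 + W))) = -14 + 2*sqrt(W + (-11 - W*W)) = -14 + 2*sqrt(W + (-11 - W**2)) = -14 + 2*sqrt(-11 + W - W**2))
(G(160) + 15506) - 9156 = ((-14 + 2*sqrt(-11 + 160 - 1*160**2)) + 15506) - 9156 = ((-14 + 2*sqrt(-11 + 160 - 1*25600)) + 15506) - 9156 = ((-14 + 2*sqrt(-11 + 160 - 25600)) + 15506) - 9156 = ((-14 + 2*sqrt(-25451)) + 15506) - 9156 = ((-14 + 2*(I*sqrt(25451))) + 15506) - 9156 = ((-14 + 2*I*sqrt(25451)) + 15506) - 9156 = (15492 + 2*I*sqrt(25451)) - 9156 = 6336 + 2*I*sqrt(25451)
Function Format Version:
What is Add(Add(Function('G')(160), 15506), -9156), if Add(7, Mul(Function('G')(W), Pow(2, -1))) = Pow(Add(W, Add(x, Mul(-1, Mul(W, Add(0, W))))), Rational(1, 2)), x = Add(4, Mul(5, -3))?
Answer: Add(6336, Mul(2, I, Pow(25451, Rational(1, 2)))) ≈ Add(6336.0, Mul(319.07, I))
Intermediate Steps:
x = -11 (x = Add(4, -15) = -11)
Function('G')(W) = Add(-14, Mul(2, Pow(Add(-11, W, Mul(-1, Pow(W, 2))), Rational(1, 2)))) (Function('G')(W) = Add(-14, Mul(2, Pow(Add(W, Add(-11, Mul(-1, Mul(W, Add(0, W))))), Rational(1, 2)))) = Add(-14, Mul(2, Pow(Add(W, Add(-11, Mul(-1, Mul(W, W)))), Rational(1, 2)))) = Add(-14, Mul(2, Pow(Add(W, Add(-11, Mul(-1, Pow(W, 2)))), Rational(1, 2)))) = Add(-14, Mul(2, Pow(Add(-11, W, Mul(-1, Pow(W, 2))), Rational(1, 2)))))
Add(Add(Function('G')(160), 15506), -9156) = Add(Add(Add(-14, Mul(2, Pow(Add(-11, 160, Mul(-1, Pow(160, 2))), Rational(1, 2)))), 15506), -9156) = Add(Add(Add(-14, Mul(2, Pow(Add(-11, 160, Mul(-1, 25600)), Rational(1, 2)))), 15506), -9156) = Add(Add(Add(-14, Mul(2, Pow(Add(-11, 160, -25600), Rational(1, 2)))), 15506), -9156) = Add(Add(Add(-14, Mul(2, Pow(-25451, Rational(1, 2)))), 15506), -9156) = Add(Add(Add(-14, Mul(2, Mul(I, Pow(25451, Rational(1, 2))))), 15506), -9156) = Add(Add(Add(-14, Mul(2, I, Pow(25451, Rational(1, 2)))), 15506), -9156) = Add(Add(15492, Mul(2, I, Pow(25451, Rational(1, 2)))), -9156) = Add(6336, Mul(2, I, Pow(25451, Rational(1, 2))))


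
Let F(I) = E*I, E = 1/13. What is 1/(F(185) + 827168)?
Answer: 13/10753369 ≈ 1.2089e-6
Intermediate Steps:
E = 1/13 ≈ 0.076923
F(I) = I/13
1/(F(185) + 827168) = 1/((1/13)*185 + 827168) = 1/(185/13 + 827168) = 1/(10753369/13) = 13/10753369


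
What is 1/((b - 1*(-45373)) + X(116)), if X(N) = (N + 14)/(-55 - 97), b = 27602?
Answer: 76/5546035 ≈ 1.3703e-5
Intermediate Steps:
X(N) = -7/76 - N/152 (X(N) = (14 + N)/(-152) = (14 + N)*(-1/152) = -7/76 - N/152)
1/((b - 1*(-45373)) + X(116)) = 1/((27602 - 1*(-45373)) + (-7/76 - 1/152*116)) = 1/((27602 + 45373) + (-7/76 - 29/38)) = 1/(72975 - 65/76) = 1/(5546035/76) = 76/5546035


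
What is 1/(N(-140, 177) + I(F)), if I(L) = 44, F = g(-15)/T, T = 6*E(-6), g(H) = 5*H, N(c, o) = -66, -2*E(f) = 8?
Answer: -1/22 ≈ -0.045455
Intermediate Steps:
E(f) = -4 (E(f) = -½*8 = -4)
T = -24 (T = 6*(-4) = -24)
F = 25/8 (F = (5*(-15))/(-24) = -75*(-1/24) = 25/8 ≈ 3.1250)
1/(N(-140, 177) + I(F)) = 1/(-66 + 44) = 1/(-22) = -1/22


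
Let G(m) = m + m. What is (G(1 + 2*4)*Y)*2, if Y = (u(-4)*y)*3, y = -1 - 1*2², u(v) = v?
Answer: 2160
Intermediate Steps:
y = -5 (y = -1 - 1*4 = -1 - 4 = -5)
Y = 60 (Y = -4*(-5)*3 = 20*3 = 60)
G(m) = 2*m
(G(1 + 2*4)*Y)*2 = ((2*(1 + 2*4))*60)*2 = ((2*(1 + 8))*60)*2 = ((2*9)*60)*2 = (18*60)*2 = 1080*2 = 2160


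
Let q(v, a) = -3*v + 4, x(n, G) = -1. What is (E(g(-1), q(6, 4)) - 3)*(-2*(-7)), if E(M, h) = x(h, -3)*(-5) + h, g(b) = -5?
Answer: -168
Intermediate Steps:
q(v, a) = 4 - 3*v
E(M, h) = 5 + h (E(M, h) = -1*(-5) + h = 5 + h)
(E(g(-1), q(6, 4)) - 3)*(-2*(-7)) = ((5 + (4 - 3*6)) - 3)*(-2*(-7)) = ((5 + (4 - 18)) - 3)*14 = ((5 - 14) - 3)*14 = (-9 - 3)*14 = -12*14 = -168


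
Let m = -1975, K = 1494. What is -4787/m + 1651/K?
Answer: 10412503/2950650 ≈ 3.5289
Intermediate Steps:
-4787/m + 1651/K = -4787/(-1975) + 1651/1494 = -4787*(-1/1975) + 1651*(1/1494) = 4787/1975 + 1651/1494 = 10412503/2950650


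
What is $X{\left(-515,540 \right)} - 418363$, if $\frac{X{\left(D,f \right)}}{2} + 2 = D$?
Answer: $-419397$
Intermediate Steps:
$X{\left(D,f \right)} = -4 + 2 D$
$X{\left(-515,540 \right)} - 418363 = \left(-4 + 2 \left(-515\right)\right) - 418363 = \left(-4 - 1030\right) - 418363 = -1034 - 418363 = -419397$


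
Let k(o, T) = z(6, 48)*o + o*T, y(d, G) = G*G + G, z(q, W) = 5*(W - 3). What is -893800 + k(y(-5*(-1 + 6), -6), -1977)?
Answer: -946360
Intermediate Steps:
z(q, W) = -15 + 5*W (z(q, W) = 5*(-3 + W) = -15 + 5*W)
y(d, G) = G + G**2 (y(d, G) = G**2 + G = G + G**2)
k(o, T) = 225*o + T*o (k(o, T) = (-15 + 5*48)*o + o*T = (-15 + 240)*o + T*o = 225*o + T*o)
-893800 + k(y(-5*(-1 + 6), -6), -1977) = -893800 + (-6*(1 - 6))*(225 - 1977) = -893800 - 6*(-5)*(-1752) = -893800 + 30*(-1752) = -893800 - 52560 = -946360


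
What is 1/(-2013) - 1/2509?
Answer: -4522/5050617 ≈ -0.00089534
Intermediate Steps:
1/(-2013) - 1/2509 = -1/2013 - 1*1/2509 = -1/2013 - 1/2509 = -4522/5050617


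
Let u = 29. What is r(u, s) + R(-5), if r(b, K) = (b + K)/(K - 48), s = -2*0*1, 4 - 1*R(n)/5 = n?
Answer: 2131/48 ≈ 44.396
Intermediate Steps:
R(n) = 20 - 5*n
s = 0 (s = 0*1 = 0)
r(b, K) = (K + b)/(-48 + K)
r(u, s) + R(-5) = (0 + 29)/(-48 + 0) + (20 - 5*(-5)) = 29/(-48) + (20 + 25) = -1/48*29 + 45 = -29/48 + 45 = 2131/48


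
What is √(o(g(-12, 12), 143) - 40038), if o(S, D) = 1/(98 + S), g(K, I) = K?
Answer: I*√296120962/86 ≈ 200.09*I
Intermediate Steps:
√(o(g(-12, 12), 143) - 40038) = √(1/(98 - 12) - 40038) = √(1/86 - 40038) = √(-3443267/86) = I*√296120962/86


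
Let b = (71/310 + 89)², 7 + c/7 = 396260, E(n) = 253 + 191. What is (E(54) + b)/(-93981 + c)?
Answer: 807799321/257527819000 ≈ 0.0031367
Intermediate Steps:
E(n) = 444
c = 2773771 (c = -49 + 7*396260 = -49 + 2773820 = 2773771)
b = 765130921/96100 (b = (71*(1/310) + 89)² = (71/310 + 89)² = (27661/310)² = 765130921/96100 ≈ 7961.8)
(E(54) + b)/(-93981 + c) = (444 + 765130921/96100)/(-93981 + 2773771) = (807799321/96100)/2679790 = (807799321/96100)*(1/2679790) = 807799321/257527819000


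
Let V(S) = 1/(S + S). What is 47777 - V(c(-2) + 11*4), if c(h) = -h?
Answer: 4395483/92 ≈ 47777.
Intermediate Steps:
V(S) = 1/(2*S)
47777 - V(c(-2) + 11*4) = 47777 - 1/(2*(-1*(-2) + 11*4)) = 47777 - 1/(2*(2 + 44)) = 47777 - 1/(2*46) = 47777 - 1*1/92 = 47777 - 1/92 = 4395483/92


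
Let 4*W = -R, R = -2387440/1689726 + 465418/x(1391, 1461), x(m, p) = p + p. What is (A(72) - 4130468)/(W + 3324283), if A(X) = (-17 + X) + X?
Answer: -6797686817575284/5471017149230443 ≈ -1.2425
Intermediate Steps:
A(X) = -17 + 2*X
x(m, p) = 2*p
R = 64954399649/411448281 (R = -2387440/1689726 + 465418/((2*1461)) = -2387440*1/1689726 + 465418/2922 = -1193720/844863 + 465418*(1/2922) = -1193720/844863 + 232709/1461 = 64954399649/411448281 ≈ 157.87)
W = -64954399649/1645793124 (W = (-1*64954399649/411448281)/4 = (1/4)*(-64954399649/411448281) = -64954399649/1645793124 ≈ -39.467)
(A(72) - 4130468)/(W + 3324283) = ((-17 + 2*72) - 4130468)/(-64954399649/1645793124 + 3324283) = ((-17 + 144) - 4130468)/(5471017149230443/1645793124) = (127 - 4130468)*(1645793124/5471017149230443) = -4130341*1645793124/5471017149230443 = -6797686817575284/5471017149230443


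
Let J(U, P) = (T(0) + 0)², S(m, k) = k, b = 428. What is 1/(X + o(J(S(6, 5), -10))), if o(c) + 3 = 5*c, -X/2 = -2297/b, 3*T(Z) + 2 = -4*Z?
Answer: 1926/19175 ≈ 0.10044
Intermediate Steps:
T(Z) = -⅔ - 4*Z/3 (T(Z) = -⅔ + (-4*Z)/3 = -⅔ - 4*Z/3)
X = 2297/214 (X = -(-4594)/428 = -2*(-2297/428) = 2297/214 ≈ 10.734)
J(U, P) = 4/9 (J(U, P) = ((-⅔ - 4/3*0) + 0)² = ((-⅔ + 0) + 0)² = (-⅔ + 0)² = (-⅔)² = 4/9)
o(c) = -3 + 5*c
1/(X + o(J(S(6, 5), -10))) = 1/(2297/214 + (-3 + 5*(4/9))) = 1/(2297/214 + (-3 + 20/9)) = 1/(2297/214 - 7/9) = 1/(19175/1926) = 1926/19175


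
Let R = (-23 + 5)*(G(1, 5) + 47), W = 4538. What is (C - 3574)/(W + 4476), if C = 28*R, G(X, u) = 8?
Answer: -15647/4507 ≈ -3.4717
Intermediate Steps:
R = -990 (R = (-23 + 5)*(8 + 47) = -18*55 = -990)
C = -27720 (C = 28*(-990) = -27720)
(C - 3574)/(W + 4476) = (-27720 - 3574)/(4538 + 4476) = -31294/9014 = -31294*1/9014 = -15647/4507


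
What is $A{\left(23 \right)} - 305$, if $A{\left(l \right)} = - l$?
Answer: $-328$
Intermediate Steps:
$A{\left(23 \right)} - 305 = \left(-1\right) 23 - 305 = -23 - 305 = -328$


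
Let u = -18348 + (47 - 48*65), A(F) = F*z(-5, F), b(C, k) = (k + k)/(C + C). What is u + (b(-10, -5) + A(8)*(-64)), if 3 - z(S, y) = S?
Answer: -51033/2 ≈ -25517.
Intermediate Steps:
z(S, y) = 3 - S
b(C, k) = k/C (b(C, k) = (2*k)/((2*C)) = (2*k)*(1/(2*C)) = k/C)
A(F) = 8*F (A(F) = F*(3 - 1*(-5)) = F*(3 + 5) = F*8 = 8*F)
u = -21421 (u = -18348 + (47 - 3120) = -18348 - 3073 = -21421)
u + (b(-10, -5) + A(8)*(-64)) = -21421 + (-5/(-10) + (8*8)*(-64)) = -21421 + (-5*(-⅒) + 64*(-64)) = -21421 + (½ - 4096) = -21421 - 8191/2 = -51033/2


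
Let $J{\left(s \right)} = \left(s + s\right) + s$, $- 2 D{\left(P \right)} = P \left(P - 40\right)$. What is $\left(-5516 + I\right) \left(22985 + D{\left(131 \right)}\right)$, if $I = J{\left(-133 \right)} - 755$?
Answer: $-113553415$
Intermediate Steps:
$D{\left(P \right)} = - \frac{P \left(-40 + P\right)}{2}$ ($D{\left(P \right)} = - \frac{P \left(P - 40\right)}{2} = - \frac{P \left(-40 + P\right)}{2}$)
$J{\left(s \right)} = 3 s$ ($J{\left(s \right)} = 2 s + s = 3 s$)
$I = -1154$ ($I = 3 \left(-133\right) - 755 = -399 - 755 = -1154$)
$\left(-5516 + I\right) \left(22985 + D{\left(131 \right)}\right) = \left(-5516 - 1154\right) \left(22985 + \frac{1}{2} \cdot 131 \left(40 - 131\right)\right) = - 6670 \left(22985 + \frac{1}{2} \cdot 131 \left(40 - 131\right)\right) = - 6670 \left(22985 + \frac{1}{2} \cdot 131 \left(-91\right)\right) = - 6670 \left(22985 - \frac{11921}{2}\right) = \left(-6670\right) \frac{34049}{2} = -113553415$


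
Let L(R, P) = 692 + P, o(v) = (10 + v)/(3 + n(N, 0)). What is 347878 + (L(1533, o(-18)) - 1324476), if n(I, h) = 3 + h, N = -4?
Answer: -2927722/3 ≈ -9.7591e+5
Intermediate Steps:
o(v) = 5/3 + v/6 (o(v) = (10 + v)/(3 + (3 + 0)) = (10 + v)/(3 + 3) = (10 + v)/6 = (10 + v)*(1/6) = 5/3 + v/6)
347878 + (L(1533, o(-18)) - 1324476) = 347878 + ((692 + (5/3 + (1/6)*(-18))) - 1324476) = 347878 + ((692 + (5/3 - 3)) - 1324476) = 347878 + ((692 - 4/3) - 1324476) = 347878 + (2072/3 - 1324476) = 347878 - 3971356/3 = -2927722/3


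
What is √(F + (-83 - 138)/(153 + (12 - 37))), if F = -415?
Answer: I*√106682/16 ≈ 20.414*I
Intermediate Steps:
√(F + (-83 - 138)/(153 + (12 - 37))) = √(-415 + (-83 - 138)/(153 + (12 - 37))) = √(-415 - 221/(153 - 25)) = √(-415 - 221/128) = √(-53341/128) = I*√106682/16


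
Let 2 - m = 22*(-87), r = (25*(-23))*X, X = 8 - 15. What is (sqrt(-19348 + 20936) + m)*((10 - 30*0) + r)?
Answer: 7731060 + 8070*sqrt(397) ≈ 7.8919e+6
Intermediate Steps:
X = -7
r = 4025 (r = (25*(-23))*(-7) = -575*(-7) = 4025)
m = 1916 (m = 2 - 22*(-87) = 2 - 1*(-1914) = 2 + 1914 = 1916)
(sqrt(-19348 + 20936) + m)*((10 - 30*0) + r) = (sqrt(-19348 + 20936) + 1916)*((10 - 30*0) + 4025) = (sqrt(1588) + 1916)*((10 + 0) + 4025) = (2*sqrt(397) + 1916)*(10 + 4025) = (1916 + 2*sqrt(397))*4035 = 7731060 + 8070*sqrt(397)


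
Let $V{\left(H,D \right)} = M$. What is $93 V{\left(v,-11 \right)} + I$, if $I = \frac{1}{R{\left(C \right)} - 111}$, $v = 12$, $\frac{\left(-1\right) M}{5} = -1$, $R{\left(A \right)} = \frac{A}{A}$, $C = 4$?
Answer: $\frac{51149}{110} \approx 464.99$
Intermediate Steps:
$R{\left(A \right)} = 1$
$M = 5$ ($M = \left(-5\right) \left(-1\right) = 5$)
$V{\left(H,D \right)} = 5$
$I = - \frac{1}{110}$ ($I = \frac{1}{1 - 111} = \frac{1}{-110} = - \frac{1}{110} \approx -0.0090909$)
$93 V{\left(v,-11 \right)} + I = 93 \cdot 5 - \frac{1}{110} = 465 - \frac{1}{110} = \frac{51149}{110}$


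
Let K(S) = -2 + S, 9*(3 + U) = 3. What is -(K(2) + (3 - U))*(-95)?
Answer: 1615/3 ≈ 538.33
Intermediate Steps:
U = -8/3 (U = -3 + (⅑)*3 = -3 + ⅓ = -8/3 ≈ -2.6667)
-(K(2) + (3 - U))*(-95) = -((-2 + 2) + (3 - 1*(-8/3)))*(-95) = -(0 + (3 + 8/3))*(-95) = -(0 + 17/3)*(-95) = -17*(-95)/3 = -1*(-1615/3) = 1615/3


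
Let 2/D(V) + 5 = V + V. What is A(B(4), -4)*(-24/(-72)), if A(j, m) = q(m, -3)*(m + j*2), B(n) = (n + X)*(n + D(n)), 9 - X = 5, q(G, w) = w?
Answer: -212/3 ≈ -70.667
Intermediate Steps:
X = 4 (X = 9 - 1*5 = 9 - 5 = 4)
D(V) = 2/(-5 + 2*V) (D(V) = 2/(-5 + (V + V)) = 2/(-5 + 2*V))
B(n) = (4 + n)*(n + 2/(-5 + 2*n)) (B(n) = (n + 4)*(n + 2/(-5 + 2*n)) = (4 + n)*(n + 2/(-5 + 2*n)))
A(j, m) = -6*j - 3*m (A(j, m) = -3*(m + j*2) = -3*(m + 2*j) = -6*j - 3*m)
A(B(4), -4)*(-24/(-72)) = (-6*(8 + 2*4 + 4*(-5 + 2*4)*(4 + 4))/(-5 + 2*4) - 3*(-4))*(-24/(-72)) = (-6*(8 + 8 + 4*(-5 + 8)*8)/(-5 + 8) + 12)*(-24*(-1/72)) = (-6*(8 + 8 + 4*3*8)/3 + 12)*(⅓) = (-2*(8 + 8 + 96) + 12)*(⅓) = (-2*112 + 12)*(⅓) = (-6*112/3 + 12)*(⅓) = (-224 + 12)*(⅓) = -212*⅓ = -212/3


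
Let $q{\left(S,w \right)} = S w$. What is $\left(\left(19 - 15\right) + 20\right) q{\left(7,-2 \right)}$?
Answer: $-336$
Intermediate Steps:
$\left(\left(19 - 15\right) + 20\right) q{\left(7,-2 \right)} = \left(\left(19 - 15\right) + 20\right) 7 \left(-2\right) = \left(\left(19 - 15\right) + 20\right) \left(-14\right) = \left(4 + 20\right) \left(-14\right) = 24 \left(-14\right) = -336$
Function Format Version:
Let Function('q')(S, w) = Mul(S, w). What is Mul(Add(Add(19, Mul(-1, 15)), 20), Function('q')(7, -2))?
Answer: -336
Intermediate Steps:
Mul(Add(Add(19, Mul(-1, 15)), 20), Function('q')(7, -2)) = Mul(Add(Add(19, Mul(-1, 15)), 20), Mul(7, -2)) = Mul(Add(Add(19, -15), 20), -14) = Mul(Add(4, 20), -14) = Mul(24, -14) = -336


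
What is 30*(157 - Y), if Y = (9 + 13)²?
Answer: -9810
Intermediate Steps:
Y = 484 (Y = 22² = 484)
30*(157 - Y) = 30*(157 - 1*484) = 30*(157 - 484) = 30*(-327) = -9810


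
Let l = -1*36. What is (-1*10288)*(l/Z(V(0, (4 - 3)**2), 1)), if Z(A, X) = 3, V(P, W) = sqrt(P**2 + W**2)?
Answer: 123456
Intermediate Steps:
l = -36
(-1*10288)*(l/Z(V(0, (4 - 3)**2), 1)) = (-1*10288)*(-36/3) = -(-370368)/3 = -10288*(-12) = 123456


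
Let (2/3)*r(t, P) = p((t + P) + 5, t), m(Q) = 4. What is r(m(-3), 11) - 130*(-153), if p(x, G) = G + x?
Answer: 19926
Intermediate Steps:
r(t, P) = 15/2 + 3*t + 3*P/2 (r(t, P) = 3*(t + ((t + P) + 5))/2 = 3*(t + ((P + t) + 5))/2 = 3*(t + (5 + P + t))/2 = 3*(5 + P + 2*t)/2 = 15/2 + 3*t + 3*P/2)
r(m(-3), 11) - 130*(-153) = (15/2 + 3*4 + (3/2)*11) - 130*(-153) = (15/2 + 12 + 33/2) + 19890 = 36 + 19890 = 19926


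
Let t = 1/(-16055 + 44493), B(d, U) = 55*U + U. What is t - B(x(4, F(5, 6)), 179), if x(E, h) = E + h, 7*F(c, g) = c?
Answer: -285062511/28438 ≈ -10024.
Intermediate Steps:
F(c, g) = c/7
B(d, U) = 56*U
t = 1/28438 ≈ 3.5164e-5
t - B(x(4, F(5, 6)), 179) = 1/28438 - 56*179 = 1/28438 - 1*10024 = 1/28438 - 10024 = -285062511/28438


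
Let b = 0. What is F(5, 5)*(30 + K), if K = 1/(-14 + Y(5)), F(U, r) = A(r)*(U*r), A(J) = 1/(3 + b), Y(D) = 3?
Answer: 8225/33 ≈ 249.24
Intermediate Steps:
A(J) = ⅓ (A(J) = 1/(3 + 0) = 1/3 = ⅓)
F(U, r) = U*r/3 (F(U, r) = (U*r)/3 = U*r/3)
K = -1/11 (K = 1/(-14 + 3) = 1/(-11) = -1/11 ≈ -0.090909)
F(5, 5)*(30 + K) = ((⅓)*5*5)*(30 - 1/11) = (25/3)*(329/11) = 8225/33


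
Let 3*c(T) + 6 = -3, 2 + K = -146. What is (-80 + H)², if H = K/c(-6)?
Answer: 8464/9 ≈ 940.44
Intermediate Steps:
K = -148 (K = -2 - 146 = -148)
c(T) = -3 (c(T) = -2 + (⅓)*(-3) = -2 - 1 = -3)
H = 148/3 (H = -148/(-3) = -148*(-⅓) = 148/3 ≈ 49.333)
(-80 + H)² = (-80 + 148/3)² = (-92/3)² = 8464/9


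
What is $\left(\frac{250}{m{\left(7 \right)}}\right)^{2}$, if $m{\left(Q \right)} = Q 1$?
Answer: $\frac{62500}{49} \approx 1275.5$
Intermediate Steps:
$m{\left(Q \right)} = Q$
$\left(\frac{250}{m{\left(7 \right)}}\right)^{2} = \left(\frac{250}{7}\right)^{2} = \frac{62500}{49}$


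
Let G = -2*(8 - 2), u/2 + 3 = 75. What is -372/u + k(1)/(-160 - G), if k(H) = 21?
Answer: -605/222 ≈ -2.7252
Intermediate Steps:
u = 144 (u = -6 + 2*75 = -6 + 150 = 144)
G = -12 (G = -2*6 = -12)
-372/u + k(1)/(-160 - G) = -372/144 + 21/(-160 - 1*(-12)) = -372*1/144 + 21/(-160 + 12) = -31/12 + 21/(-148) = -31/12 + 21*(-1/148) = -31/12 - 21/148 = -605/222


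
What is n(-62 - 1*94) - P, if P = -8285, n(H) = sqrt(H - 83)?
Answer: 8285 + I*sqrt(239) ≈ 8285.0 + 15.46*I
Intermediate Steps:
n(H) = sqrt(-83 + H)
n(-62 - 1*94) - P = sqrt(-83 + (-62 - 1*94)) - 1*(-8285) = sqrt(-83 + (-62 - 94)) + 8285 = sqrt(-83 - 156) + 8285 = sqrt(-239) + 8285 = I*sqrt(239) + 8285 = 8285 + I*sqrt(239)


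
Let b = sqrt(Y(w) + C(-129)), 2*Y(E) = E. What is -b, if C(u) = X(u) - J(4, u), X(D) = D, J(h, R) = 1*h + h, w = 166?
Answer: -3*I*sqrt(6) ≈ -7.3485*I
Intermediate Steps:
J(h, R) = 2*h (J(h, R) = h + h = 2*h)
Y(E) = E/2
C(u) = -8 + u (C(u) = u - 2*4 = u - 1*8 = u - 8 = -8 + u)
b = 3*I*sqrt(6) (b = sqrt((1/2)*166 + (-8 - 129)) = sqrt(83 - 137) = sqrt(-54) = 3*I*sqrt(6) ≈ 7.3485*I)
-b = -3*I*sqrt(6)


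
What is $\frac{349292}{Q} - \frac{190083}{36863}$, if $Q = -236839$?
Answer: $- \frac{57895018633}{8730596057} \approx -6.6313$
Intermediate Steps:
$\frac{349292}{Q} - \frac{190083}{36863} = \frac{349292}{-236839} - \frac{190083}{36863} = 349292 \left(- \frac{1}{236839}\right) - \frac{190083}{36863} = - \frac{349292}{236839} - \frac{190083}{36863} = - \frac{57895018633}{8730596057}$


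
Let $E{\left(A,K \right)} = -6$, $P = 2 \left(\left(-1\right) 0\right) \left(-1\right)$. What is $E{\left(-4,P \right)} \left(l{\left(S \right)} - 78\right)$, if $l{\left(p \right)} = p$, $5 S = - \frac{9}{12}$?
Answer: $\frac{4689}{10} \approx 468.9$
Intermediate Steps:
$S = - \frac{3}{20}$ ($S = \frac{\left(-9\right) \frac{1}{12}}{5} = \frac{1}{5} \left(- \frac{3}{4}\right) = - \frac{3}{20} \approx -0.15$)
$P = 0$ ($P = 2 \cdot 0 \left(-1\right) = 0 \left(-1\right) = 0$)
$E{\left(-4,P \right)} \left(l{\left(S \right)} - 78\right) = - 6 \left(- \frac{3}{20} - 78\right) = \left(-6\right) \left(- \frac{1563}{20}\right) = \frac{4689}{10}$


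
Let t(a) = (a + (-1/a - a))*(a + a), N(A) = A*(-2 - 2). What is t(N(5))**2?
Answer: 4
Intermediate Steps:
N(A) = -4*A (N(A) = A*(-4) = -4*A)
t(a) = -2 (t(a) = (a + (-a - 1/a))*(2*a) = (-1/a)*(2*a) = -2)
t(N(5))**2 = (-2)**2 = 4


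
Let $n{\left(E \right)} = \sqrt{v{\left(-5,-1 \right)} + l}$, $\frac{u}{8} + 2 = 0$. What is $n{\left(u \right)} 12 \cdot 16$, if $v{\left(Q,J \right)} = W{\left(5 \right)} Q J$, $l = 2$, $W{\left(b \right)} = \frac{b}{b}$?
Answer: $192 \sqrt{7} \approx 507.98$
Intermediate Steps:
$W{\left(b \right)} = 1$
$u = -16$ ($u = -16 + 8 \cdot 0 = -16 + 0 = -16$)
$v{\left(Q,J \right)} = J Q$ ($v{\left(Q,J \right)} = 1 Q J = Q J = J Q$)
$n{\left(E \right)} = \sqrt{7}$ ($n{\left(E \right)} = \sqrt{\left(-1\right) \left(-5\right) + 2} = \sqrt{5 + 2} = \sqrt{7}$)
$n{\left(u \right)} 12 \cdot 16 = \sqrt{7} \cdot 12 \cdot 16 = 12 \sqrt{7} \cdot 16 = 192 \sqrt{7}$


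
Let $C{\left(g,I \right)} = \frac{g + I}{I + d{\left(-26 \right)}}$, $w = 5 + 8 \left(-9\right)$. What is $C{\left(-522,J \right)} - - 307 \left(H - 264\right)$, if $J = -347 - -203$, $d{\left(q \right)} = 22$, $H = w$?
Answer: $- \frac{6198304}{61} \approx -1.0161 \cdot 10^{5}$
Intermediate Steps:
$w = -67$ ($w = 5 - 72 = -67$)
$H = -67$
$J = -144$ ($J = -347 + 203 = -144$)
$C{\left(g,I \right)} = \frac{I + g}{22 + I}$ ($C{\left(g,I \right)} = \frac{g + I}{I + 22} = \frac{I + g}{22 + I}$)
$C{\left(-522,J \right)} - - 307 \left(H - 264\right) = \frac{-144 - 522}{22 - 144} - - 307 \left(-67 - 264\right) = \frac{1}{-122} \left(-666\right) - \left(-307\right) \left(-331\right) = \left(- \frac{1}{122}\right) \left(-666\right) - 101617 = \frac{333}{61} - 101617 = - \frac{6198304}{61}$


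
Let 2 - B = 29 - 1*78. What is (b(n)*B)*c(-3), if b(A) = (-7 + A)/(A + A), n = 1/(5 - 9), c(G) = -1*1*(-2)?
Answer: 1479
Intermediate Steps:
c(G) = 2 (c(G) = -1*(-2) = 2)
n = -1/4 (n = 1/(-4) = -1/4 ≈ -0.25000)
B = 51 (B = 2 - (29 - 1*78) = 2 - (29 - 78) = 2 - 1*(-49) = 2 + 49 = 51)
b(A) = (-7 + A)/(2*A) (b(A) = (-7 + A)/((2*A)) = (-7 + A)*(1/(2*A)) = (-7 + A)/(2*A))
(b(n)*B)*c(-3) = (((-7 - 1/4)/(2*(-1/4)))*51)*2 = (((1/2)*(-4)*(-29/4))*51)*2 = ((29/2)*51)*2 = (1479/2)*2 = 1479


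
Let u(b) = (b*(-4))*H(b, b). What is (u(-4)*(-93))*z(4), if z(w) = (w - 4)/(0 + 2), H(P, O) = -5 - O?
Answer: 0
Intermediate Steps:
z(w) = -2 + w/2 (z(w) = (-4 + w)/2 = (-4 + w)*(1/2) = -2 + w/2)
u(b) = -4*b*(-5 - b) (u(b) = (b*(-4))*(-5 - b) = (-4*b)*(-5 - b) = -4*b*(-5 - b))
(u(-4)*(-93))*z(4) = ((4*(-4)*(5 - 4))*(-93))*(-2 + (1/2)*4) = ((4*(-4)*1)*(-93))*(-2 + 2) = -16*(-93)*0 = 1488*0 = 0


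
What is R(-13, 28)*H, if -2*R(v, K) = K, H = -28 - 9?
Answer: 518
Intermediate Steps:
H = -37
R(v, K) = -K/2
R(-13, 28)*H = -½*28*(-37) = -14*(-37) = 518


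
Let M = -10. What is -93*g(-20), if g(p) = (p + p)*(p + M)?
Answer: -111600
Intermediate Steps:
g(p) = 2*p*(-10 + p) (g(p) = (p + p)*(p - 10) = (2*p)*(-10 + p) = 2*p*(-10 + p))
-93*g(-20) = -186*(-20)*(-10 - 20) = -186*(-20)*(-30) = -93*1200 = -111600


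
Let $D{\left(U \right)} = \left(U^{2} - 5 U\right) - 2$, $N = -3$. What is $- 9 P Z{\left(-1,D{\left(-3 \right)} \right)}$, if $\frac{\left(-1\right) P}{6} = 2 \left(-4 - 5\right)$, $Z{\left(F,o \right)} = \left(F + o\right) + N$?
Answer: $-17496$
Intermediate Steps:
$D{\left(U \right)} = -2 + U^{2} - 5 U$
$Z{\left(F,o \right)} = -3 + F + o$ ($Z{\left(F,o \right)} = \left(F + o\right) - 3 = -3 + F + o$)
$P = 108$ ($P = - 6 \cdot 2 \left(-4 - 5\right) = - 6 \cdot 2 \left(-9\right) = \left(-6\right) \left(-18\right) = 108$)
$- 9 P Z{\left(-1,D{\left(-3 \right)} \right)} = \left(-9\right) 108 \left(-3 - 1 - \left(-13 - 9\right)\right) = - 972 \left(-3 - 1 + \left(-2 + 9 + 15\right)\right) = - 972 \left(-3 - 1 + 22\right) = \left(-972\right) 18 = -17496$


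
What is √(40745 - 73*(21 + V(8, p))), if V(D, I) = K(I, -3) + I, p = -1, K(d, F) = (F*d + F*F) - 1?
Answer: √38482 ≈ 196.17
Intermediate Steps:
K(d, F) = -1 + F² + F*d (K(d, F) = (F*d + F²) - 1 = (F² + F*d) - 1 = -1 + F² + F*d)
V(D, I) = 8 - 2*I (V(D, I) = (-1 + (-3)² - 3*I) + I = (-1 + 9 - 3*I) + I = (8 - 3*I) + I = 8 - 2*I)
√(40745 - 73*(21 + V(8, p))) = √(40745 - 73*(21 + (8 - 2*(-1)))) = √(40745 - 73*(21 + (8 + 2))) = √(40745 - 73*(21 + 10)) = √(40745 - 73*31) = √(40745 - 2263) = √38482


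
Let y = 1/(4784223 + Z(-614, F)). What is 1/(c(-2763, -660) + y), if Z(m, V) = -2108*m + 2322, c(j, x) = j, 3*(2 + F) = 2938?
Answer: -6080857/16801407890 ≈ -0.00036193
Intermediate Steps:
F = 2932/3 (F = -2 + (⅓)*2938 = -2 + 2938/3 = 2932/3 ≈ 977.33)
Z(m, V) = 2322 - 2108*m
y = 1/6080857 (y = 1/(4784223 + (2322 - 2108*(-614))) = 1/(4784223 + (2322 + 1294312)) = 1/(4784223 + 1296634) = 1/6080857 ≈ 1.6445e-7)
1/(c(-2763, -660) + y) = 1/(-2763 + 1/6080857) = 1/(-16801407890/6080857) = -6080857/16801407890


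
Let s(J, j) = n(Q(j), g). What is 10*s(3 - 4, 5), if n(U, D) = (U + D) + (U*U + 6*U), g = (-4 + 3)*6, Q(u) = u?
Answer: 540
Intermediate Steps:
g = -6 (g = -1*6 = -6)
n(U, D) = D + U**2 + 7*U (n(U, D) = (D + U) + (U**2 + 6*U) = D + U**2 + 7*U)
s(J, j) = -6 + j**2 + 7*j
10*s(3 - 4, 5) = 10*(-6 + 5**2 + 7*5) = 10*(-6 + 25 + 35) = 10*54 = 540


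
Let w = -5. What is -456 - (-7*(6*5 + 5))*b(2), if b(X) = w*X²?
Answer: -5356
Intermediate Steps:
b(X) = -5*X²
-456 - (-7*(6*5 + 5))*b(2) = -456 - (-7*(6*5 + 5))*(-5*2²) = -456 - (-7*(30 + 5))*(-5*4) = -456 - (-7*35)*(-20) = -456 - (-245)*(-20) = -456 - 1*4900 = -456 - 4900 = -5356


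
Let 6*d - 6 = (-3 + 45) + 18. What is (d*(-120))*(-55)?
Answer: 72600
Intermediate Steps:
d = 11 (d = 1 + ((-3 + 45) + 18)/6 = 1 + (42 + 18)/6 = 1 + (⅙)*60 = 1 + 10 = 11)
(d*(-120))*(-55) = (11*(-120))*(-55) = -1320*(-55) = 72600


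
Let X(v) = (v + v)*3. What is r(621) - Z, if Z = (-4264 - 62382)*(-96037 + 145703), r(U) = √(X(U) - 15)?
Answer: 3310040236 + √3711 ≈ 3.3100e+9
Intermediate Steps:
X(v) = 6*v (X(v) = (2*v)*3 = 6*v)
r(U) = √(-15 + 6*U) (r(U) = √(6*U - 15) = √(-15 + 6*U))
Z = -3310040236 (Z = -66646*49666 = -3310040236)
r(621) - Z = √(-15 + 6*621) - 1*(-3310040236) = √(-15 + 3726) + 3310040236 = √3711 + 3310040236 = 3310040236 + √3711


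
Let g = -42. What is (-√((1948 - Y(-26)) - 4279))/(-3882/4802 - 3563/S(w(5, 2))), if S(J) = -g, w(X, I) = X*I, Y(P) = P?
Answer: 14406*I*√2305/1233755 ≈ 0.5606*I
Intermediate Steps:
w(X, I) = I*X
S(J) = 42 (S(J) = -1*(-42) = 42)
(-√((1948 - Y(-26)) - 4279))/(-3882/4802 - 3563/S(w(5, 2))) = (-√((1948 - 1*(-26)) - 4279))/(-3882/4802 - 3563/42) = (-√((1948 + 26) - 4279))/(-3882*1/4802 - 3563*1/42) = (-√(1974 - 4279))/(-1941/2401 - 509/6) = (-√(-2305))/(-1233755/14406) = -I*√2305*(-14406/1233755) = 14406*I*√2305/1233755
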